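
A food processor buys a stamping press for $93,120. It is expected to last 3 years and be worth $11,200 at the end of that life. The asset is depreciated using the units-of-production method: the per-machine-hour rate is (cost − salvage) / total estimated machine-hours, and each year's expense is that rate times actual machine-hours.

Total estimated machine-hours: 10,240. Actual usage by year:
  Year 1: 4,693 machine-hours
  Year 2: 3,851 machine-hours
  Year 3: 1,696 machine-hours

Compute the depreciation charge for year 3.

$13,568

Depreciable base = $93,120 − $11,200 = $81,920.
Rate = $81,920 / 10,240 machine-hours = $8 per machine-hour.
Year 1: 4,693 × $8 = $37,544. Book value $55,576.
Year 2: 3,851 × $8 = $30,808. Book value $24,768.
Year 3: 1,696 × $8 = $13,568. Book value $11,200.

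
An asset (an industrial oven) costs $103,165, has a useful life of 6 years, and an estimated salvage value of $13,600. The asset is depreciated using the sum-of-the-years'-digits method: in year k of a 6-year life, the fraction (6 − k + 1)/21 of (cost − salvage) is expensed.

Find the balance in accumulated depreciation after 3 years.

Depreciable base = $103,165 − $13,600 = $89,565.
Sum of the years' digits = 6+5+4+3+2+1 = 21.
Year 1: $89,565 × 6/21 = $25,590. Book value $77,575.
Year 2: $89,565 × 5/21 = $21,325. Book value $56,250.
Year 3: $89,565 × 4/21 = $17,060. Book value $39,190.
Accumulated through year 3 = $103,165 − $39,190 = $63,975.

$63,975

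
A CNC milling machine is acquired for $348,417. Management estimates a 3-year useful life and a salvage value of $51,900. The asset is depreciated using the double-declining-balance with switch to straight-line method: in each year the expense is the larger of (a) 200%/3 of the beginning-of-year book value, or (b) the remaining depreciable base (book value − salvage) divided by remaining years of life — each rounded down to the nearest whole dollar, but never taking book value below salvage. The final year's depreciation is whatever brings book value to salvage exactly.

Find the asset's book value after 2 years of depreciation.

$51,900

Depreciable base = $348,417 − $51,900 = $296,517.
Year 1: DB = ⌊$348,417 × 200%/3⌋ = $232,278; SL = ⌊$296,517/3⌋ = $98,839 → take DB $232,278. Book value $116,139.
Year 2: DB = ⌊$116,139 × 200%/3⌋ = $77,426; SL = ⌊$64,239/2⌋ = $32,119 → take DB $77,426, capped at $64,239. Book value $51,900.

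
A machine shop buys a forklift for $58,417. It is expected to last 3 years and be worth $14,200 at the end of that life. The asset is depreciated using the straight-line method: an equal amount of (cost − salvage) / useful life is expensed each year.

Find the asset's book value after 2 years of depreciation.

Depreciable base = $58,417 − $14,200 = $44,217.
Annual expense = $44,217 / 3 = $14,739.
End of year 1: book value $43,678.
End of year 2: book value $28,939.

$28,939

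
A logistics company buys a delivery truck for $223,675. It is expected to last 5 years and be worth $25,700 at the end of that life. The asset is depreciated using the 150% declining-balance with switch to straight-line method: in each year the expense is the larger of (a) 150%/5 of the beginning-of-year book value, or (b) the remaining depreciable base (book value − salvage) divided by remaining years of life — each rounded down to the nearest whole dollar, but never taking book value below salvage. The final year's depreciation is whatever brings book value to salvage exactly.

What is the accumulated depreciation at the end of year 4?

$172,464

Depreciable base = $223,675 − $25,700 = $197,975.
Year 1: DB = ⌊$223,675 × 150%/5⌋ = $67,102; SL = ⌊$197,975/5⌋ = $39,595 → take DB $67,102. Book value $156,573.
Year 2: DB = ⌊$156,573 × 150%/5⌋ = $46,971; SL = ⌊$130,873/4⌋ = $32,718 → take DB $46,971. Book value $109,602.
Year 3: DB = ⌊$109,602 × 150%/5⌋ = $32,880; SL = ⌊$83,902/3⌋ = $27,967 → take DB $32,880. Book value $76,722.
Year 4: DB = ⌊$76,722 × 150%/5⌋ = $23,016; SL = ⌊$51,022/2⌋ = $25,511 → take SL $25,511. Book value $51,211.
Accumulated through year 4 = $223,675 − $51,211 = $172,464.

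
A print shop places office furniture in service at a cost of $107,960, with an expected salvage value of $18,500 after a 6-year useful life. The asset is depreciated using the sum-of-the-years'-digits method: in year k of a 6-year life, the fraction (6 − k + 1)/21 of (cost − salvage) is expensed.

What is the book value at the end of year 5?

Depreciable base = $107,960 − $18,500 = $89,460.
Sum of the years' digits = 6+5+4+3+2+1 = 21.
Year 1: $89,460 × 6/21 = $25,560. Book value $82,400.
Year 2: $89,460 × 5/21 = $21,300. Book value $61,100.
Year 3: $89,460 × 4/21 = $17,040. Book value $44,060.
Year 4: $89,460 × 3/21 = $12,780. Book value $31,280.
Year 5: $89,460 × 2/21 = $8,520. Book value $22,760.

$22,760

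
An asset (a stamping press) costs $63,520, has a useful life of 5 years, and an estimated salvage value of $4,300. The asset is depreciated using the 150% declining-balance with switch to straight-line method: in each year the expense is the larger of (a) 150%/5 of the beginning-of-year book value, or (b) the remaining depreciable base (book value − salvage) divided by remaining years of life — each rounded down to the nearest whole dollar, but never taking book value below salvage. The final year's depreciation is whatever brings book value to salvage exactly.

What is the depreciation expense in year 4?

Depreciable base = $63,520 − $4,300 = $59,220.
Year 1: DB = ⌊$63,520 × 150%/5⌋ = $19,056; SL = ⌊$59,220/5⌋ = $11,844 → take DB $19,056. Book value $44,464.
Year 2: DB = ⌊$44,464 × 150%/5⌋ = $13,339; SL = ⌊$40,164/4⌋ = $10,041 → take DB $13,339. Book value $31,125.
Year 3: DB = ⌊$31,125 × 150%/5⌋ = $9,337; SL = ⌊$26,825/3⌋ = $8,941 → take DB $9,337. Book value $21,788.
Year 4: DB = ⌊$21,788 × 150%/5⌋ = $6,536; SL = ⌊$17,488/2⌋ = $8,744 → take SL $8,744. Book value $13,044.

$8,744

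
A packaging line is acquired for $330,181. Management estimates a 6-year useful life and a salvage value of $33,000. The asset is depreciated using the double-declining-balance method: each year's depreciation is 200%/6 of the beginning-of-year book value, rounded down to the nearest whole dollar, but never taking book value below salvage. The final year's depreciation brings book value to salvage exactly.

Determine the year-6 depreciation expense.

$10,482

Depreciable base = $330,181 − $33,000 = $297,181.
Year 1: ⌊$330,181 × 200%/6⌋ = $110,060. Book value $220,121.
Year 2: ⌊$220,121 × 200%/6⌋ = $73,373. Book value $146,748.
Year 3: ⌊$146,748 × 200%/6⌋ = $48,916. Book value $97,832.
Year 4: ⌊$97,832 × 200%/6⌋ = $32,610. Book value $65,222.
Year 5: ⌊$65,222 × 200%/6⌋ = $21,740. Book value $43,482.
Year 6 (final): $43,482 − $33,000 = $10,482. Book value $33,000.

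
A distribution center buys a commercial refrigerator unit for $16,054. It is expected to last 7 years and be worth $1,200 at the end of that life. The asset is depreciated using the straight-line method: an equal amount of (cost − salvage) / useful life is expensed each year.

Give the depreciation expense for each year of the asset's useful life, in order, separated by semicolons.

$2,122; $2,122; $2,122; $2,122; $2,122; $2,122; $2,122

Depreciable base = $16,054 − $1,200 = $14,854.
Annual expense = $14,854 / 7 = $2,122.
End of year 1: book value $13,932.
End of year 2: book value $11,810.
End of year 3: book value $9,688.
End of year 4: book value $7,566.
End of year 5: book value $5,444.
End of year 6: book value $3,322.
End of year 7: book value $1,200.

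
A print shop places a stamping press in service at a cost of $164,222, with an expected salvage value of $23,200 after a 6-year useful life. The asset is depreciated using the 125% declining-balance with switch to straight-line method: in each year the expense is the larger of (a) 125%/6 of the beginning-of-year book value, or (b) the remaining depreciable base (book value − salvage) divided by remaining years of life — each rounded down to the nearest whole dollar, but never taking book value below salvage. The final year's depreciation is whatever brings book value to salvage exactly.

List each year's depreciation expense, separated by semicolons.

Depreciable base = $164,222 − $23,200 = $141,022.
Year 1: DB = ⌊$164,222 × 125%/6⌋ = $34,212; SL = ⌊$141,022/6⌋ = $23,503 → take DB $34,212. Book value $130,010.
Year 2: DB = ⌊$130,010 × 125%/6⌋ = $27,085; SL = ⌊$106,810/5⌋ = $21,362 → take DB $27,085. Book value $102,925.
Year 3: DB = ⌊$102,925 × 125%/6⌋ = $21,442; SL = ⌊$79,725/4⌋ = $19,931 → take DB $21,442. Book value $81,483.
Year 4: DB = ⌊$81,483 × 125%/6⌋ = $16,975; SL = ⌊$58,283/3⌋ = $19,427 → take SL $19,427. Book value $62,056.
Year 5: DB = ⌊$62,056 × 125%/6⌋ = $12,928; SL = ⌊$38,856/2⌋ = $19,428 → take SL $19,428. Book value $42,628.
Year 6 (final): $42,628 − $23,200 = $19,428. Book value $23,200.

$34,212; $27,085; $21,442; $19,427; $19,428; $19,428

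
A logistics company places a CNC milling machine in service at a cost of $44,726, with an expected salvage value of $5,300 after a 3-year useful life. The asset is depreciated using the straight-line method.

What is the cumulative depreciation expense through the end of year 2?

$26,284

Depreciable base = $44,726 − $5,300 = $39,426.
Annual expense = $39,426 / 3 = $13,142.
End of year 1: book value $31,584.
End of year 2: book value $18,442.
Accumulated through year 2 = $44,726 − $18,442 = $26,284.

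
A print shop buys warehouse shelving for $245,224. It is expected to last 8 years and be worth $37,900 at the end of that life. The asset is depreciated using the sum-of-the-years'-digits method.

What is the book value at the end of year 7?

Depreciable base = $245,224 − $37,900 = $207,324.
Sum of the years' digits = 8+7+6+5+4+3+2+1 = 36.
Year 1: $207,324 × 8/36 = $46,072. Book value $199,152.
Year 2: $207,324 × 7/36 = $40,313. Book value $158,839.
Year 3: $207,324 × 6/36 = $34,554. Book value $124,285.
Year 4: $207,324 × 5/36 = $28,795. Book value $95,490.
Year 5: $207,324 × 4/36 = $23,036. Book value $72,454.
Year 6: $207,324 × 3/36 = $17,277. Book value $55,177.
Year 7: $207,324 × 2/36 = $11,518. Book value $43,659.

$43,659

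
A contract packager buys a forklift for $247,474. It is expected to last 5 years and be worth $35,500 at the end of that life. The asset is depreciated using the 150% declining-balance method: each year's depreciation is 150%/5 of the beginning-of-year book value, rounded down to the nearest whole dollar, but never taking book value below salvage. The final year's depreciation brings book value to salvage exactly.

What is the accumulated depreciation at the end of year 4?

$188,054

Depreciable base = $247,474 − $35,500 = $211,974.
Year 1: ⌊$247,474 × 150%/5⌋ = $74,242. Book value $173,232.
Year 2: ⌊$173,232 × 150%/5⌋ = $51,969. Book value $121,263.
Year 3: ⌊$121,263 × 150%/5⌋ = $36,378. Book value $84,885.
Year 4: ⌊$84,885 × 150%/5⌋ = $25,465. Book value $59,420.
Accumulated through year 4 = $247,474 − $59,420 = $188,054.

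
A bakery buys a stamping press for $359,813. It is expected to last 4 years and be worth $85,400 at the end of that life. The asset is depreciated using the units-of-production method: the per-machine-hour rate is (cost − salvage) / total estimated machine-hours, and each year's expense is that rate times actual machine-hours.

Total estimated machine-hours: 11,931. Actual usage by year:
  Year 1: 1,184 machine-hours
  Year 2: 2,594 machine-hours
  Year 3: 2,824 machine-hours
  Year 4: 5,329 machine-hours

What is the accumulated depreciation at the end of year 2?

$86,894

Depreciable base = $359,813 − $85,400 = $274,413.
Rate = $274,413 / 11,931 machine-hours = $23 per machine-hour.
Year 1: 1,184 × $23 = $27,232. Book value $332,581.
Year 2: 2,594 × $23 = $59,662. Book value $272,919.
Accumulated through year 2 = $359,813 − $272,919 = $86,894.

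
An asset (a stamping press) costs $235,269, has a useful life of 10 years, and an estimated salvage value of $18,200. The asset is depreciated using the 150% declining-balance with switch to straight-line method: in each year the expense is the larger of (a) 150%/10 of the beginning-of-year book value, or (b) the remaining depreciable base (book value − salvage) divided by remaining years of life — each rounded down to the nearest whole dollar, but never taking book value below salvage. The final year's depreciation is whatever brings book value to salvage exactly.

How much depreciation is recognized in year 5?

Depreciable base = $235,269 − $18,200 = $217,069.
Year 1: DB = ⌊$235,269 × 150%/10⌋ = $35,290; SL = ⌊$217,069/10⌋ = $21,706 → take DB $35,290. Book value $199,979.
Year 2: DB = ⌊$199,979 × 150%/10⌋ = $29,996; SL = ⌊$181,779/9⌋ = $20,197 → take DB $29,996. Book value $169,983.
Year 3: DB = ⌊$169,983 × 150%/10⌋ = $25,497; SL = ⌊$151,783/8⌋ = $18,972 → take DB $25,497. Book value $144,486.
Year 4: DB = ⌊$144,486 × 150%/10⌋ = $21,672; SL = ⌊$126,286/7⌋ = $18,040 → take DB $21,672. Book value $122,814.
Year 5: DB = ⌊$122,814 × 150%/10⌋ = $18,422; SL = ⌊$104,614/6⌋ = $17,435 → take DB $18,422. Book value $104,392.

$18,422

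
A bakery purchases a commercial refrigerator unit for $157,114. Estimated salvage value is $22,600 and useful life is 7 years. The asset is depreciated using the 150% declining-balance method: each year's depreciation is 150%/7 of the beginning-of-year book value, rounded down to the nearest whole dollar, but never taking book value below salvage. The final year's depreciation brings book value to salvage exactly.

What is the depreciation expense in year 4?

$16,330

Depreciable base = $157,114 − $22,600 = $134,514.
Year 1: ⌊$157,114 × 150%/7⌋ = $33,667. Book value $123,447.
Year 2: ⌊$123,447 × 150%/7⌋ = $26,452. Book value $96,995.
Year 3: ⌊$96,995 × 150%/7⌋ = $20,784. Book value $76,211.
Year 4: ⌊$76,211 × 150%/7⌋ = $16,330. Book value $59,881.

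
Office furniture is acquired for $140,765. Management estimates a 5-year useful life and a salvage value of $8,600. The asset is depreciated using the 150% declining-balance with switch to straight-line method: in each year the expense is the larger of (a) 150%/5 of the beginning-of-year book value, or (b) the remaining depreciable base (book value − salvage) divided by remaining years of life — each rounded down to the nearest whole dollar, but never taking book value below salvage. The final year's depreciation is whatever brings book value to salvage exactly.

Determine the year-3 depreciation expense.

Depreciable base = $140,765 − $8,600 = $132,165.
Year 1: DB = ⌊$140,765 × 150%/5⌋ = $42,229; SL = ⌊$132,165/5⌋ = $26,433 → take DB $42,229. Book value $98,536.
Year 2: DB = ⌊$98,536 × 150%/5⌋ = $29,560; SL = ⌊$89,936/4⌋ = $22,484 → take DB $29,560. Book value $68,976.
Year 3: DB = ⌊$68,976 × 150%/5⌋ = $20,692; SL = ⌊$60,376/3⌋ = $20,125 → take DB $20,692. Book value $48,284.

$20,692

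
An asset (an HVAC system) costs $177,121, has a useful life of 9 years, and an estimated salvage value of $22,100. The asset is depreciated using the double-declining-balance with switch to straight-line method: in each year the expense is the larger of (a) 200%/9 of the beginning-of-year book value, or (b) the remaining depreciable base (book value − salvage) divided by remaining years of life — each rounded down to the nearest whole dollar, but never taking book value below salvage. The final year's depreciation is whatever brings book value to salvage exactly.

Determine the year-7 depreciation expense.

Depreciable base = $177,121 − $22,100 = $155,021.
Year 1: DB = ⌊$177,121 × 200%/9⌋ = $39,360; SL = ⌊$155,021/9⌋ = $17,224 → take DB $39,360. Book value $137,761.
Year 2: DB = ⌊$137,761 × 200%/9⌋ = $30,613; SL = ⌊$115,661/8⌋ = $14,457 → take DB $30,613. Book value $107,148.
Year 3: DB = ⌊$107,148 × 200%/9⌋ = $23,810; SL = ⌊$85,048/7⌋ = $12,149 → take DB $23,810. Book value $83,338.
Year 4: DB = ⌊$83,338 × 200%/9⌋ = $18,519; SL = ⌊$61,238/6⌋ = $10,206 → take DB $18,519. Book value $64,819.
Year 5: DB = ⌊$64,819 × 200%/9⌋ = $14,404; SL = ⌊$42,719/5⌋ = $8,543 → take DB $14,404. Book value $50,415.
Year 6: DB = ⌊$50,415 × 200%/9⌋ = $11,203; SL = ⌊$28,315/4⌋ = $7,078 → take DB $11,203. Book value $39,212.
Year 7: DB = ⌊$39,212 × 200%/9⌋ = $8,713; SL = ⌊$17,112/3⌋ = $5,704 → take DB $8,713. Book value $30,499.

$8,713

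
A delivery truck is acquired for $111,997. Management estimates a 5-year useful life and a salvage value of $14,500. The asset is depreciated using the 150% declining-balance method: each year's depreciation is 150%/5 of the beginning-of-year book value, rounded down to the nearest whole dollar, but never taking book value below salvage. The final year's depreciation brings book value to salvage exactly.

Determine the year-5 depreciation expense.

$12,392

Depreciable base = $111,997 − $14,500 = $97,497.
Year 1: ⌊$111,997 × 150%/5⌋ = $33,599. Book value $78,398.
Year 2: ⌊$78,398 × 150%/5⌋ = $23,519. Book value $54,879.
Year 3: ⌊$54,879 × 150%/5⌋ = $16,463. Book value $38,416.
Year 4: ⌊$38,416 × 150%/5⌋ = $11,524. Book value $26,892.
Year 5 (final): $26,892 − $14,500 = $12,392. Book value $14,500.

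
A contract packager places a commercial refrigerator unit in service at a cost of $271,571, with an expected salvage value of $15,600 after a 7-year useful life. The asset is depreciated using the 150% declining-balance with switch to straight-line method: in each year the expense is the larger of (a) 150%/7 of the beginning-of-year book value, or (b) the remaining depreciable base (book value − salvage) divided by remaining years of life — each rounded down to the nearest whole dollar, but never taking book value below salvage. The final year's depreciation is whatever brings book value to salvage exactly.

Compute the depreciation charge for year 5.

Depreciable base = $271,571 − $15,600 = $255,971.
Year 1: DB = ⌊$271,571 × 150%/7⌋ = $58,193; SL = ⌊$255,971/7⌋ = $36,567 → take DB $58,193. Book value $213,378.
Year 2: DB = ⌊$213,378 × 150%/7⌋ = $45,723; SL = ⌊$197,778/6⌋ = $32,963 → take DB $45,723. Book value $167,655.
Year 3: DB = ⌊$167,655 × 150%/7⌋ = $35,926; SL = ⌊$152,055/5⌋ = $30,411 → take DB $35,926. Book value $131,729.
Year 4: DB = ⌊$131,729 × 150%/7⌋ = $28,227; SL = ⌊$116,129/4⌋ = $29,032 → take SL $29,032. Book value $102,697.
Year 5: DB = ⌊$102,697 × 150%/7⌋ = $22,006; SL = ⌊$87,097/3⌋ = $29,032 → take SL $29,032. Book value $73,665.

$29,032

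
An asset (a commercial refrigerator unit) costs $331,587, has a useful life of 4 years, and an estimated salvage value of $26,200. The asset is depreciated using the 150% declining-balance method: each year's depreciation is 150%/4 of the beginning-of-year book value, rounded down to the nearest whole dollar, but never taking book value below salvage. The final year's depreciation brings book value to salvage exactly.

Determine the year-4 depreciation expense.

Depreciable base = $331,587 − $26,200 = $305,387.
Year 1: ⌊$331,587 × 150%/4⌋ = $124,345. Book value $207,242.
Year 2: ⌊$207,242 × 150%/4⌋ = $77,715. Book value $129,527.
Year 3: ⌊$129,527 × 150%/4⌋ = $48,572. Book value $80,955.
Year 4 (final): $80,955 − $26,200 = $54,755. Book value $26,200.

$54,755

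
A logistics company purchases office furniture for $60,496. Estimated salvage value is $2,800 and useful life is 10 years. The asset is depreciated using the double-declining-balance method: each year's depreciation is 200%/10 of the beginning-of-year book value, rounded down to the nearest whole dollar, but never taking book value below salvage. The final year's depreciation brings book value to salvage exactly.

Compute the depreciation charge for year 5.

Depreciable base = $60,496 − $2,800 = $57,696.
Year 1: ⌊$60,496 × 200%/10⌋ = $12,099. Book value $48,397.
Year 2: ⌊$48,397 × 200%/10⌋ = $9,679. Book value $38,718.
Year 3: ⌊$38,718 × 200%/10⌋ = $7,743. Book value $30,975.
Year 4: ⌊$30,975 × 200%/10⌋ = $6,195. Book value $24,780.
Year 5: ⌊$24,780 × 200%/10⌋ = $4,956. Book value $19,824.

$4,956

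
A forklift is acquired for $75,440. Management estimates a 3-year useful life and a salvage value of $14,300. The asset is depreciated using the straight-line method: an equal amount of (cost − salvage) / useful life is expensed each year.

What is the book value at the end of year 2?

Depreciable base = $75,440 − $14,300 = $61,140.
Annual expense = $61,140 / 3 = $20,380.
End of year 1: book value $55,060.
End of year 2: book value $34,680.

$34,680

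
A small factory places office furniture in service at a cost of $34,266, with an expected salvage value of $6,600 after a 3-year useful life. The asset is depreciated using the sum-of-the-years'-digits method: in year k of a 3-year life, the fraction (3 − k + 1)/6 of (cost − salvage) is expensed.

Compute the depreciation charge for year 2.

Depreciable base = $34,266 − $6,600 = $27,666.
Sum of the years' digits = 3+2+1 = 6.
Year 1: $27,666 × 3/6 = $13,833. Book value $20,433.
Year 2: $27,666 × 2/6 = $9,222. Book value $11,211.

$9,222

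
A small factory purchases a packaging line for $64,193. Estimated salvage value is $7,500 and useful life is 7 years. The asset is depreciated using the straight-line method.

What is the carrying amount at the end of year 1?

$56,094

Depreciable base = $64,193 − $7,500 = $56,693.
Annual expense = $56,693 / 7 = $8,099.
End of year 1: book value $56,094.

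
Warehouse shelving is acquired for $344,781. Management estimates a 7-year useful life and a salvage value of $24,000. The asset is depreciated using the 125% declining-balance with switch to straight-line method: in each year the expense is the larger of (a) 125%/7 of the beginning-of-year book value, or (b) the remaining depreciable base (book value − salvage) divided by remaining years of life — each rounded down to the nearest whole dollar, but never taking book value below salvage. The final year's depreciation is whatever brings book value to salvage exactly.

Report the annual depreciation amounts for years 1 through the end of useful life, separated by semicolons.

$61,568; $50,573; $41,728; $41,728; $41,728; $41,728; $41,728

Depreciable base = $344,781 − $24,000 = $320,781.
Year 1: DB = ⌊$344,781 × 125%/7⌋ = $61,568; SL = ⌊$320,781/7⌋ = $45,825 → take DB $61,568. Book value $283,213.
Year 2: DB = ⌊$283,213 × 125%/7⌋ = $50,573; SL = ⌊$259,213/6⌋ = $43,202 → take DB $50,573. Book value $232,640.
Year 3: DB = ⌊$232,640 × 125%/7⌋ = $41,542; SL = ⌊$208,640/5⌋ = $41,728 → take SL $41,728. Book value $190,912.
Year 4: DB = ⌊$190,912 × 125%/7⌋ = $34,091; SL = ⌊$166,912/4⌋ = $41,728 → take SL $41,728. Book value $149,184.
Year 5: DB = ⌊$149,184 × 125%/7⌋ = $26,640; SL = ⌊$125,184/3⌋ = $41,728 → take SL $41,728. Book value $107,456.
Year 6: DB = ⌊$107,456 × 125%/7⌋ = $19,188; SL = ⌊$83,456/2⌋ = $41,728 → take SL $41,728. Book value $65,728.
Year 7 (final): $65,728 − $24,000 = $41,728. Book value $24,000.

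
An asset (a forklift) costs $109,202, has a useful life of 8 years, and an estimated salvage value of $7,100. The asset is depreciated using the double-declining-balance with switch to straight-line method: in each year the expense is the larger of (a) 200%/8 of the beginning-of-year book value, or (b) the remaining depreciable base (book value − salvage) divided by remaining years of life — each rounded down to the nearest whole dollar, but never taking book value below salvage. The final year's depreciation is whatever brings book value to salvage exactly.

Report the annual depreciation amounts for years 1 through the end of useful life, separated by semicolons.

$27,300; $20,475; $15,356; $11,517; $8,638; $6,479; $6,168; $6,169

Depreciable base = $109,202 − $7,100 = $102,102.
Year 1: DB = ⌊$109,202 × 200%/8⌋ = $27,300; SL = ⌊$102,102/8⌋ = $12,762 → take DB $27,300. Book value $81,902.
Year 2: DB = ⌊$81,902 × 200%/8⌋ = $20,475; SL = ⌊$74,802/7⌋ = $10,686 → take DB $20,475. Book value $61,427.
Year 3: DB = ⌊$61,427 × 200%/8⌋ = $15,356; SL = ⌊$54,327/6⌋ = $9,054 → take DB $15,356. Book value $46,071.
Year 4: DB = ⌊$46,071 × 200%/8⌋ = $11,517; SL = ⌊$38,971/5⌋ = $7,794 → take DB $11,517. Book value $34,554.
Year 5: DB = ⌊$34,554 × 200%/8⌋ = $8,638; SL = ⌊$27,454/4⌋ = $6,863 → take DB $8,638. Book value $25,916.
Year 6: DB = ⌊$25,916 × 200%/8⌋ = $6,479; SL = ⌊$18,816/3⌋ = $6,272 → take DB $6,479. Book value $19,437.
Year 7: DB = ⌊$19,437 × 200%/8⌋ = $4,859; SL = ⌊$12,337/2⌋ = $6,168 → take SL $6,168. Book value $13,269.
Year 8 (final): $13,269 − $7,100 = $6,169. Book value $7,100.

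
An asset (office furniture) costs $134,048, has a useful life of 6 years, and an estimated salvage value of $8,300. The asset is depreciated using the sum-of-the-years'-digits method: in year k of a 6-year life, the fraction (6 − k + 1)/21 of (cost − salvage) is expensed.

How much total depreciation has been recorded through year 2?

Depreciable base = $134,048 − $8,300 = $125,748.
Sum of the years' digits = 6+5+4+3+2+1 = 21.
Year 1: $125,748 × 6/21 = $35,928. Book value $98,120.
Year 2: $125,748 × 5/21 = $29,940. Book value $68,180.
Accumulated through year 2 = $134,048 − $68,180 = $65,868.

$65,868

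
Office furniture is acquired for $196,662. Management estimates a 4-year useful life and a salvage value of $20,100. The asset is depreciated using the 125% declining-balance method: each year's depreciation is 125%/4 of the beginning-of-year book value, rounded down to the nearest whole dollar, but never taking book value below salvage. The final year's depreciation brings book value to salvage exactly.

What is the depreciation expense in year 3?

Depreciable base = $196,662 − $20,100 = $176,562.
Year 1: ⌊$196,662 × 125%/4⌋ = $61,456. Book value $135,206.
Year 2: ⌊$135,206 × 125%/4⌋ = $42,251. Book value $92,955.
Year 3: ⌊$92,955 × 125%/4⌋ = $29,048. Book value $63,907.

$29,048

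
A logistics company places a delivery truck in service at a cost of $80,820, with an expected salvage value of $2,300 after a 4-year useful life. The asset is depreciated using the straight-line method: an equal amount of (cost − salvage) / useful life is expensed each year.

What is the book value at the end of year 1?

Depreciable base = $80,820 − $2,300 = $78,520.
Annual expense = $78,520 / 4 = $19,630.
End of year 1: book value $61,190.

$61,190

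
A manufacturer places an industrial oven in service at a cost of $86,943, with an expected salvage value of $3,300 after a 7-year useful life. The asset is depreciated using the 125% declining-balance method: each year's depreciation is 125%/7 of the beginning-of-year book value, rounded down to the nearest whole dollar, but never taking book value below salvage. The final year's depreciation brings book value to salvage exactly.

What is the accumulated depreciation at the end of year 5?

$54,426

Depreciable base = $86,943 − $3,300 = $83,643.
Year 1: ⌊$86,943 × 125%/7⌋ = $15,525. Book value $71,418.
Year 2: ⌊$71,418 × 125%/7⌋ = $12,753. Book value $58,665.
Year 3: ⌊$58,665 × 125%/7⌋ = $10,475. Book value $48,190.
Year 4: ⌊$48,190 × 125%/7⌋ = $8,605. Book value $39,585.
Year 5: ⌊$39,585 × 125%/7⌋ = $7,068. Book value $32,517.
Accumulated through year 5 = $86,943 − $32,517 = $54,426.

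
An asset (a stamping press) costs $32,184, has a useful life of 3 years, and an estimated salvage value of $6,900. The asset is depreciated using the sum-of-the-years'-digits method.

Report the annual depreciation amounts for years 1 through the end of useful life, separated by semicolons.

$12,642; $8,428; $4,214

Depreciable base = $32,184 − $6,900 = $25,284.
Sum of the years' digits = 3+2+1 = 6.
Year 1: $25,284 × 3/6 = $12,642. Book value $19,542.
Year 2: $25,284 × 2/6 = $8,428. Book value $11,114.
Year 3: $25,284 × 1/6 = $4,214. Book value $6,900.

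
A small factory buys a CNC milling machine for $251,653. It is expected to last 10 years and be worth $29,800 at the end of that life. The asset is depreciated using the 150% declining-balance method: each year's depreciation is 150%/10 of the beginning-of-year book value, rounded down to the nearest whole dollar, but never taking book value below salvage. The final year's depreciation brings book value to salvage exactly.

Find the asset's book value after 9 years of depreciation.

$58,290

Depreciable base = $251,653 − $29,800 = $221,853.
Year 1: ⌊$251,653 × 150%/10⌋ = $37,747. Book value $213,906.
Year 2: ⌊$213,906 × 150%/10⌋ = $32,085. Book value $181,821.
Year 3: ⌊$181,821 × 150%/10⌋ = $27,273. Book value $154,548.
Year 4: ⌊$154,548 × 150%/10⌋ = $23,182. Book value $131,366.
Year 5: ⌊$131,366 × 150%/10⌋ = $19,704. Book value $111,662.
Year 6: ⌊$111,662 × 150%/10⌋ = $16,749. Book value $94,913.
Year 7: ⌊$94,913 × 150%/10⌋ = $14,236. Book value $80,677.
Year 8: ⌊$80,677 × 150%/10⌋ = $12,101. Book value $68,576.
Year 9: ⌊$68,576 × 150%/10⌋ = $10,286. Book value $58,290.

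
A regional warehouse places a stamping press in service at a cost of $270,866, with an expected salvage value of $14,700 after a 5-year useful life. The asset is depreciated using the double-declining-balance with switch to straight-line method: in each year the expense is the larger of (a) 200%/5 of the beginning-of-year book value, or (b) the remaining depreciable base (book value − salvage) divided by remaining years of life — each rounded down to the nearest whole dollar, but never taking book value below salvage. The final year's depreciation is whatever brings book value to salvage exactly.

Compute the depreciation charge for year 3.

$39,004

Depreciable base = $270,866 − $14,700 = $256,166.
Year 1: DB = ⌊$270,866 × 200%/5⌋ = $108,346; SL = ⌊$256,166/5⌋ = $51,233 → take DB $108,346. Book value $162,520.
Year 2: DB = ⌊$162,520 × 200%/5⌋ = $65,008; SL = ⌊$147,820/4⌋ = $36,955 → take DB $65,008. Book value $97,512.
Year 3: DB = ⌊$97,512 × 200%/5⌋ = $39,004; SL = ⌊$82,812/3⌋ = $27,604 → take DB $39,004. Book value $58,508.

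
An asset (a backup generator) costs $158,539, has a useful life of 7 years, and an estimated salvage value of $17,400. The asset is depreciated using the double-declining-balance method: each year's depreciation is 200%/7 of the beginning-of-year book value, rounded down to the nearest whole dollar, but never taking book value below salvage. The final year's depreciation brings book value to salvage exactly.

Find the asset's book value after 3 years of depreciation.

Depreciable base = $158,539 − $17,400 = $141,139.
Year 1: ⌊$158,539 × 200%/7⌋ = $45,296. Book value $113,243.
Year 2: ⌊$113,243 × 200%/7⌋ = $32,355. Book value $80,888.
Year 3: ⌊$80,888 × 200%/7⌋ = $23,110. Book value $57,778.

$57,778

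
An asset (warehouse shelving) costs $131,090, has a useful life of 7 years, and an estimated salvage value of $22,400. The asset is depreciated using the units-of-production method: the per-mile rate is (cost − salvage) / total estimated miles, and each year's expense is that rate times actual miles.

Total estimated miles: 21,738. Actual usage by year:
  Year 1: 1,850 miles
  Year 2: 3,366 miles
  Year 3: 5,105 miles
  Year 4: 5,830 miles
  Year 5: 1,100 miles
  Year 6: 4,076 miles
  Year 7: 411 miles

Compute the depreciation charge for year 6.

Depreciable base = $131,090 − $22,400 = $108,690.
Rate = $108,690 / 21,738 miles = $5 per mile.
Year 1: 1,850 × $5 = $9,250. Book value $121,840.
Year 2: 3,366 × $5 = $16,830. Book value $105,010.
Year 3: 5,105 × $5 = $25,525. Book value $79,485.
Year 4: 5,830 × $5 = $29,150. Book value $50,335.
Year 5: 1,100 × $5 = $5,500. Book value $44,835.
Year 6: 4,076 × $5 = $20,380. Book value $24,455.

$20,380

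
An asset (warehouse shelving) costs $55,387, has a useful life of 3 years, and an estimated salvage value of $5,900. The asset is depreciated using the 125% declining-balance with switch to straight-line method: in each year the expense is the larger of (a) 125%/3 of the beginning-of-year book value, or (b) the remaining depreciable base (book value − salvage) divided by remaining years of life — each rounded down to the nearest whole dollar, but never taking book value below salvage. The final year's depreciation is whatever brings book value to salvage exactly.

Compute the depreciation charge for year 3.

Depreciable base = $55,387 − $5,900 = $49,487.
Year 1: DB = ⌊$55,387 × 125%/3⌋ = $23,077; SL = ⌊$49,487/3⌋ = $16,495 → take DB $23,077. Book value $32,310.
Year 2: DB = ⌊$32,310 × 125%/3⌋ = $13,462; SL = ⌊$26,410/2⌋ = $13,205 → take DB $13,462. Book value $18,848.
Year 3 (final): $18,848 − $5,900 = $12,948. Book value $5,900.

$12,948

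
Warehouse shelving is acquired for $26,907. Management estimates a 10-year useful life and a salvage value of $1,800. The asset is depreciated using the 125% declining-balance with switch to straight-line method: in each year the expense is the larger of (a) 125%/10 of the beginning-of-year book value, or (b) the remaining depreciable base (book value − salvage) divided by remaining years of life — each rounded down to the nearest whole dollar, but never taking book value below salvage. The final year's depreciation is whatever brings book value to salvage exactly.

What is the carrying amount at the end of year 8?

$6,436

Depreciable base = $26,907 − $1,800 = $25,107.
Year 1: DB = ⌊$26,907 × 125%/10⌋ = $3,363; SL = ⌊$25,107/10⌋ = $2,510 → take DB $3,363. Book value $23,544.
Year 2: DB = ⌊$23,544 × 125%/10⌋ = $2,943; SL = ⌊$21,744/9⌋ = $2,416 → take DB $2,943. Book value $20,601.
Year 3: DB = ⌊$20,601 × 125%/10⌋ = $2,575; SL = ⌊$18,801/8⌋ = $2,350 → take DB $2,575. Book value $18,026.
Year 4: DB = ⌊$18,026 × 125%/10⌋ = $2,253; SL = ⌊$16,226/7⌋ = $2,318 → take SL $2,318. Book value $15,708.
Year 5: DB = ⌊$15,708 × 125%/10⌋ = $1,963; SL = ⌊$13,908/6⌋ = $2,318 → take SL $2,318. Book value $13,390.
Year 6: DB = ⌊$13,390 × 125%/10⌋ = $1,673; SL = ⌊$11,590/5⌋ = $2,318 → take SL $2,318. Book value $11,072.
Year 7: DB = ⌊$11,072 × 125%/10⌋ = $1,384; SL = ⌊$9,272/4⌋ = $2,318 → take SL $2,318. Book value $8,754.
Year 8: DB = ⌊$8,754 × 125%/10⌋ = $1,094; SL = ⌊$6,954/3⌋ = $2,318 → take SL $2,318. Book value $6,436.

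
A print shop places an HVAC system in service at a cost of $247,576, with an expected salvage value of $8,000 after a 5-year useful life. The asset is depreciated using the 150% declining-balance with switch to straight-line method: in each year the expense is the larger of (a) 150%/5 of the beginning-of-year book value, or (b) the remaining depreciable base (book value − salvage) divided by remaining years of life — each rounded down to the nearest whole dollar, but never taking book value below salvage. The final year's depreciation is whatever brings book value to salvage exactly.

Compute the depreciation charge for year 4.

$37,771

Depreciable base = $247,576 − $8,000 = $239,576.
Year 1: DB = ⌊$247,576 × 150%/5⌋ = $74,272; SL = ⌊$239,576/5⌋ = $47,915 → take DB $74,272. Book value $173,304.
Year 2: DB = ⌊$173,304 × 150%/5⌋ = $51,991; SL = ⌊$165,304/4⌋ = $41,326 → take DB $51,991. Book value $121,313.
Year 3: DB = ⌊$121,313 × 150%/5⌋ = $36,393; SL = ⌊$113,313/3⌋ = $37,771 → take SL $37,771. Book value $83,542.
Year 4: DB = ⌊$83,542 × 150%/5⌋ = $25,062; SL = ⌊$75,542/2⌋ = $37,771 → take SL $37,771. Book value $45,771.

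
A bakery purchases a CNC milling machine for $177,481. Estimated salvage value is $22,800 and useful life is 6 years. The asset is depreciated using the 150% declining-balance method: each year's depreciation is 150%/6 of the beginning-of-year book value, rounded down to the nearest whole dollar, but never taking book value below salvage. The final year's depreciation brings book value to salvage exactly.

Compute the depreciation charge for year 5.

Depreciable base = $177,481 − $22,800 = $154,681.
Year 1: ⌊$177,481 × 150%/6⌋ = $44,370. Book value $133,111.
Year 2: ⌊$133,111 × 150%/6⌋ = $33,277. Book value $99,834.
Year 3: ⌊$99,834 × 150%/6⌋ = $24,958. Book value $74,876.
Year 4: ⌊$74,876 × 150%/6⌋ = $18,719. Book value $56,157.
Year 5: ⌊$56,157 × 150%/6⌋ = $14,039. Book value $42,118.

$14,039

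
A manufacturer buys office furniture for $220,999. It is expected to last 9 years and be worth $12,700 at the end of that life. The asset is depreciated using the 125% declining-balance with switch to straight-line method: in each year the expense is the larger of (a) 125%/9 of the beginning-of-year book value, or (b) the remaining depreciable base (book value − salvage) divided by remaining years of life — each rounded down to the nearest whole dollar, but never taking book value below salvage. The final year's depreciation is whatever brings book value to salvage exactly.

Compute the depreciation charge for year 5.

Depreciable base = $220,999 − $12,700 = $208,299.
Year 1: DB = ⌊$220,999 × 125%/9⌋ = $30,694; SL = ⌊$208,299/9⌋ = $23,144 → take DB $30,694. Book value $190,305.
Year 2: DB = ⌊$190,305 × 125%/9⌋ = $26,431; SL = ⌊$177,605/8⌋ = $22,200 → take DB $26,431. Book value $163,874.
Year 3: DB = ⌊$163,874 × 125%/9⌋ = $22,760; SL = ⌊$151,174/7⌋ = $21,596 → take DB $22,760. Book value $141,114.
Year 4: DB = ⌊$141,114 × 125%/9⌋ = $19,599; SL = ⌊$128,414/6⌋ = $21,402 → take SL $21,402. Book value $119,712.
Year 5: DB = ⌊$119,712 × 125%/9⌋ = $16,626; SL = ⌊$107,012/5⌋ = $21,402 → take SL $21,402. Book value $98,310.

$21,402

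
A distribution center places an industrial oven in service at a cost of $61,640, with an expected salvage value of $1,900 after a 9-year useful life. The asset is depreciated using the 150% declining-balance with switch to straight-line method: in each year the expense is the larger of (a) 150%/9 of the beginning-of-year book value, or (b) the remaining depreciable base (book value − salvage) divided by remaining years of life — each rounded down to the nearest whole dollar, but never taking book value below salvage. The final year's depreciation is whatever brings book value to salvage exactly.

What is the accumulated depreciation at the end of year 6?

$43,043

Depreciable base = $61,640 − $1,900 = $59,740.
Year 1: DB = ⌊$61,640 × 150%/9⌋ = $10,273; SL = ⌊$59,740/9⌋ = $6,637 → take DB $10,273. Book value $51,367.
Year 2: DB = ⌊$51,367 × 150%/9⌋ = $8,561; SL = ⌊$49,467/8⌋ = $6,183 → take DB $8,561. Book value $42,806.
Year 3: DB = ⌊$42,806 × 150%/9⌋ = $7,134; SL = ⌊$40,906/7⌋ = $5,843 → take DB $7,134. Book value $35,672.
Year 4: DB = ⌊$35,672 × 150%/9⌋ = $5,945; SL = ⌊$33,772/6⌋ = $5,628 → take DB $5,945. Book value $29,727.
Year 5: DB = ⌊$29,727 × 150%/9⌋ = $4,954; SL = ⌊$27,827/5⌋ = $5,565 → take SL $5,565. Book value $24,162.
Year 6: DB = ⌊$24,162 × 150%/9⌋ = $4,027; SL = ⌊$22,262/4⌋ = $5,565 → take SL $5,565. Book value $18,597.
Accumulated through year 6 = $61,640 − $18,597 = $43,043.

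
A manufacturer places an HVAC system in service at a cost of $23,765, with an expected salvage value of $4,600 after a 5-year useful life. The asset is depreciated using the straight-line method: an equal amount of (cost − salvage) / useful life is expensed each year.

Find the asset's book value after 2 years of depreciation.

Depreciable base = $23,765 − $4,600 = $19,165.
Annual expense = $19,165 / 5 = $3,833.
End of year 1: book value $19,932.
End of year 2: book value $16,099.

$16,099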